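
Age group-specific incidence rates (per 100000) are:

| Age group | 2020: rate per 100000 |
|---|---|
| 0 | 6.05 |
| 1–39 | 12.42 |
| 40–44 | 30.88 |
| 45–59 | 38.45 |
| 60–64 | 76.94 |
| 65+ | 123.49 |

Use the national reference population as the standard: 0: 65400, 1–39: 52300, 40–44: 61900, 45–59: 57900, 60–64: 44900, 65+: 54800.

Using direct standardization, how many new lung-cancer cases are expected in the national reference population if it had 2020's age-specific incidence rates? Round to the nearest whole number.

Expected new lung-cancer cases = Σ (standard pop × age-specific rate ÷ 100000)
= 65400×6.05/100000 + 52300×12.42/100000 + 61900×30.88/100000 + 57900×38.45/100000 + 44900×76.94/100000 + 54800×123.49/100000
= 3.96 + 6.50 + 19.11 + 22.26 + 34.55 + 67.67 = 154.05.

154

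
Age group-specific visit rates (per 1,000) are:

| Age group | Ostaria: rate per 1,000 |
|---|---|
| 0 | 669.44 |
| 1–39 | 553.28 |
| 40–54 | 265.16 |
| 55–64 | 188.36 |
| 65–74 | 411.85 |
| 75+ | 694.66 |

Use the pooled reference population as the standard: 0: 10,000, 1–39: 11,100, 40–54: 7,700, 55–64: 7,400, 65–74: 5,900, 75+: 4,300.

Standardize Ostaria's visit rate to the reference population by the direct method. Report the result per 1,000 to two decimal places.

Standard total = 46,400; weights = 0.2155, 0.2392, 0.1659, 0.1595, 0.1272, 0.0927.
Standardized rate: 0.2155×669.44 + 0.2392×553.28 + 0.1659×265.16 + 0.1595×188.36 + 0.1272×411.85 + 0.0927×694.66 = 467.4215 per 1,000.

467.42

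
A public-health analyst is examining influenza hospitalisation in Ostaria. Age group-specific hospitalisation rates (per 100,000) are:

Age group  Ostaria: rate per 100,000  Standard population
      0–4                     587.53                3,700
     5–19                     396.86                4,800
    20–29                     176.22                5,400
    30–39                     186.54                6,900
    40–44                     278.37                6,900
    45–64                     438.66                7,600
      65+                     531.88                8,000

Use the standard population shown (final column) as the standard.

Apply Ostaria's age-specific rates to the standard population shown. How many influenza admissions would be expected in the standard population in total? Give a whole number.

Expected influenza admissions = Σ (standard pop × age-specific rate ÷ 100,000)
= 3,700×587.53/100,000 + 4,800×396.86/100,000 + 5,400×176.22/100,000 + 6,900×186.54/100,000 + 6,900×278.37/100,000 + 7,600×438.66/100,000 + 8,000×531.88/100,000
= 21.74 + 19.05 + 9.52 + 12.87 + 19.21 + 33.34 + 42.55 = 158.27.

158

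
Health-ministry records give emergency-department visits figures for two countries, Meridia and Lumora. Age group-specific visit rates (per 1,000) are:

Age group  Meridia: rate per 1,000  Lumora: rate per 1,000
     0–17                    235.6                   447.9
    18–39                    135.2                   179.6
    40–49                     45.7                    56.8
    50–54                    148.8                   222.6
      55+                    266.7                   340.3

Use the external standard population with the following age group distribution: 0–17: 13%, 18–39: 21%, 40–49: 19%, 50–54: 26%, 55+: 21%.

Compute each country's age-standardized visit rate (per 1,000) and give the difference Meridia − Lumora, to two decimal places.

Standard weights: 0.13, 0.21, 0.19, 0.26, 0.21.
Meridia: 0.1300×235.6 + 0.2100×135.2 + 0.1900×45.7 + 0.2600×148.8 + 0.2100×266.7 = 162.3980 per 1,000.
Lumora: 0.1300×447.9 + 0.2100×179.6 + 0.1900×56.8 + 0.2600×222.6 + 0.2100×340.3 = 236.0740 per 1,000.
Difference = 162.3980 − 236.0740 = -73.6760.

-73.68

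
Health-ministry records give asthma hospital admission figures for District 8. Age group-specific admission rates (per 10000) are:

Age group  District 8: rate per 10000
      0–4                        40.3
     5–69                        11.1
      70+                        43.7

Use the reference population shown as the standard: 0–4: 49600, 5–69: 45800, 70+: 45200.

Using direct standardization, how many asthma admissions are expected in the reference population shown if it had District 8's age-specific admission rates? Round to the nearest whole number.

448

Expected asthma admissions = Σ (standard pop × age-specific rate ÷ 10000)
= 49600×40.3/10000 + 45800×11.1/10000 + 45200×43.7/10000
= 199.89 + 50.84 + 197.52 = 448.25.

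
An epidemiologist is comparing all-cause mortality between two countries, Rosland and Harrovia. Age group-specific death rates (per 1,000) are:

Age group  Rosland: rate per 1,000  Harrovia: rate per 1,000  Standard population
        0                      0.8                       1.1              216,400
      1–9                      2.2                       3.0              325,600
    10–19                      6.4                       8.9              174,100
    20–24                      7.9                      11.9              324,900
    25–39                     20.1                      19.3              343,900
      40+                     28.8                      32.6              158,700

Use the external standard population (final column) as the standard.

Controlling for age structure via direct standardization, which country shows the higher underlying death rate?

Harrovia

Standard total = 1,543,600; weights = 0.1402, 0.2109, 0.1128, 0.2105, 0.2228, 0.1028.
Rosland: 0.1402×0.8 + 0.2109×2.2 + 0.1128×6.4 + 0.2105×7.9 + 0.2228×20.1 + 0.1028×28.8 = 10.3999 per 1,000.
Harrovia: 0.1402×1.1 + 0.2109×3.0 + 0.1128×8.9 + 0.2105×11.9 + 0.2228×19.3 + 0.1028×32.6 = 11.9471 per 1,000.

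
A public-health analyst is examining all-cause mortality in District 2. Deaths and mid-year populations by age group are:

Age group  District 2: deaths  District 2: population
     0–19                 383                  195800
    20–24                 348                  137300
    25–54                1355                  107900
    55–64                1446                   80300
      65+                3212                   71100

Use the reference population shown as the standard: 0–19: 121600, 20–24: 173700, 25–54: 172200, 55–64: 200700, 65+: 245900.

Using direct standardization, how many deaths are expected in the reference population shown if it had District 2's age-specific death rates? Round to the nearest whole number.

Age-specific rates per 1000 for District 2: 1.956, 2.535, 12.558, 18.007, 45.176.
Expected deaths = Σ (standard pop × age-specific rate ÷ 1000)
= 121600×1.956/1000 + 173700×2.535/1000 + 172200×12.558/1000 + 200700×18.007/1000 + 245900×45.176/1000
= 237.86 + 440.26 + 2162.47 + 3614.10 + 11108.73 = 17563.42.

17563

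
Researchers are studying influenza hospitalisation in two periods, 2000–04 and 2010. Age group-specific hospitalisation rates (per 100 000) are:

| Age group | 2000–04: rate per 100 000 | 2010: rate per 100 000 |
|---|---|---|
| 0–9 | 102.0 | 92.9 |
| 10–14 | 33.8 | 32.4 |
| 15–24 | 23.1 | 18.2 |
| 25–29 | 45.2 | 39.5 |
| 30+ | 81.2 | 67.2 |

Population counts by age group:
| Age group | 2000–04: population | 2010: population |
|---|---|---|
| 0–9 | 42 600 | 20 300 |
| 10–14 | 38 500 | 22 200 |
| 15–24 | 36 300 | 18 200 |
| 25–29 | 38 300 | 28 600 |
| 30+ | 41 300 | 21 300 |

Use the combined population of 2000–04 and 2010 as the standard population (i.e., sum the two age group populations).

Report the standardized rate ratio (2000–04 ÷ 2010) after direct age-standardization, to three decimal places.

Combined standard total = 307 600; weights = 0.2045, 0.1973, 0.1772, 0.2175, 0.2035.
2000–04: 0.2045×102.0 + 0.1973×33.8 + 0.1772×23.1 + 0.2175×45.2 + 0.2035×81.2 = 57.9760 per 100 000.
2010: 0.2045×92.9 + 0.1973×32.4 + 0.1772×18.2 + 0.2175×39.5 + 0.2035×67.2 = 50.8819 per 100 000.
Ratio = 57.9760 ÷ 50.8819 = 1.13942.

1.139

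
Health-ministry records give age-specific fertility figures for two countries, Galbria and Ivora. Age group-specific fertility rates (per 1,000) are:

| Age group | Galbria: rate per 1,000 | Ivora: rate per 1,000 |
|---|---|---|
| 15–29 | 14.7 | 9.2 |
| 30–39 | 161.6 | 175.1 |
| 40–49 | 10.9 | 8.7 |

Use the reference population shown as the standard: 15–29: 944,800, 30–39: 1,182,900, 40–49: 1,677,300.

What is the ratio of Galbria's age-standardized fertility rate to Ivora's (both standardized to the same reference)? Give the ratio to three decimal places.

0.969

Standard total = 3,805,000; weights = 0.2483, 0.3109, 0.4408.
Galbria: 0.2483×14.7 + 0.3109×161.6 + 0.4408×10.9 = 58.6932 per 1,000.
Ivora: 0.2483×9.2 + 0.3109×175.1 + 0.4408×8.7 = 60.5547 per 1,000.
Ratio = 58.6932 ÷ 60.5547 = 0.96926.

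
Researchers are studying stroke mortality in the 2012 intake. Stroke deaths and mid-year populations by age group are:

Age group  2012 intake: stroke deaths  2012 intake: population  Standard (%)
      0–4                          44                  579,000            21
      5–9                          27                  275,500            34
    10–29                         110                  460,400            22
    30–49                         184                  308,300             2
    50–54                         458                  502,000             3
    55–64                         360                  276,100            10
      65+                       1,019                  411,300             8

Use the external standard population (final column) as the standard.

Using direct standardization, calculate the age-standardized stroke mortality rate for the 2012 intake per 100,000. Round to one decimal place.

Age-specific rates per 100,000 for the 2012 intake: 7.60, 9.80, 23.89, 59.68, 91.24, 130.39, 247.75.
Standard weights: 0.21, 0.34, 0.22, 0.02, 0.03, 0.10, 0.08.
Standardized rate: 0.2100×7.60 + 0.3400×9.80 + 0.2200×23.89 + 0.0200×59.68 + 0.0300×91.24 + 0.1000×130.39 + 0.0800×247.75 = 46.9738 per 100,000.

47.0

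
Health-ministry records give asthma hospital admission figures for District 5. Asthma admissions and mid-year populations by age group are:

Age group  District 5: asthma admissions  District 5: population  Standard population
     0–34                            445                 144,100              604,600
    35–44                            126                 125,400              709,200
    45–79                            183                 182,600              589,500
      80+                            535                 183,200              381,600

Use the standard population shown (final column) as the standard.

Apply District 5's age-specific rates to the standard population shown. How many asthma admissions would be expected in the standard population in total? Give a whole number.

4285

Age-specific rates per 10,000 for District 5: 30.88, 10.05, 10.02, 29.20.
Expected asthma admissions = Σ (standard pop × age-specific rate ÷ 10,000)
= 604,600×30.88/10,000 + 709,200×10.05/10,000 + 589,500×10.02/10,000 + 381,600×29.20/10,000
= 1867.09 + 712.59 + 590.79 + 1114.39 = 4284.86.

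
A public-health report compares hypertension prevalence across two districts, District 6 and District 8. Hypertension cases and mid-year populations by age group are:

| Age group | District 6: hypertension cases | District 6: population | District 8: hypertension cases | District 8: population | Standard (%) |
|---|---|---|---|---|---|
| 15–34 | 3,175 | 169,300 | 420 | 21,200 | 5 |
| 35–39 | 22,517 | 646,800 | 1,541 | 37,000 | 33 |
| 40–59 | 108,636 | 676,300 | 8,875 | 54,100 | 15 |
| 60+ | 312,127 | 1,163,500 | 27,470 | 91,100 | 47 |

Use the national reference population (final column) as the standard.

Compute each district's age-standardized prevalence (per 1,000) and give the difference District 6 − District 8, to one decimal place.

Age-specific rates per 1,000 for District 6: 18.754, 34.813, 160.633, 268.266.
For District 8: 19.811, 41.649, 164.048, 301.537.
Standard weights: 0.05, 0.33, 0.15, 0.47.
District 6: 0.0500×18.754 + 0.3300×34.813 + 0.1500×160.633 + 0.4700×268.266 = 162.6057 per 1,000.
District 8: 0.0500×19.811 + 0.3300×41.649 + 0.1500×164.048 + 0.4700×301.537 = 181.0641 per 1,000.
Difference = 162.6057 − 181.0641 = -18.4584.

-18.5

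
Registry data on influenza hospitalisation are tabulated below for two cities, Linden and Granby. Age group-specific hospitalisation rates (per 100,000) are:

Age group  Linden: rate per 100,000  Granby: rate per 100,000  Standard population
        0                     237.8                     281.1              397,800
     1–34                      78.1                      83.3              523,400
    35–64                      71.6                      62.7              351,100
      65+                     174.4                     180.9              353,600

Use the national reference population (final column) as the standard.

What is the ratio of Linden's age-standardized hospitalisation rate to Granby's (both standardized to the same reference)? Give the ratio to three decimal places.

0.921

Standard total = 1,625,900; weights = 0.2447, 0.3219, 0.2159, 0.2175.
Linden: 0.2447×237.8 + 0.3219×78.1 + 0.2159×71.6 + 0.2175×174.4 = 136.7126 per 100,000.
Granby: 0.2447×281.1 + 0.3219×83.3 + 0.2159×62.7 + 0.2175×180.9 = 148.4722 per 100,000.
Ratio = 136.7126 ÷ 148.4722 = 0.92080.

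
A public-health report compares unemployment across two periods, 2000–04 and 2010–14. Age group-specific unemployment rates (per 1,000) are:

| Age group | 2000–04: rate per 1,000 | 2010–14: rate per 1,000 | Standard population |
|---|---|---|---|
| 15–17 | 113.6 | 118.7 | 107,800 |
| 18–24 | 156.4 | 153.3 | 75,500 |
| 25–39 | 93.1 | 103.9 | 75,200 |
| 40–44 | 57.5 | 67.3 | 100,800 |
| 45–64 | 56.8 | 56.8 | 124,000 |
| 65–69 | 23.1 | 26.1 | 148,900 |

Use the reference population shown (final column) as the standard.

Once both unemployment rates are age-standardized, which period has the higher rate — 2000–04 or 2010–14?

Standard total = 632,200; weights = 0.1705, 0.1194, 0.1189, 0.1594, 0.1961, 0.2355.
2000–04: 0.1705×113.6 + 0.1194×156.4 + 0.1189×93.1 + 0.1594×57.5 + 0.1961×56.8 + 0.2355×23.1 = 74.8722 per 1,000.
2010–14: 0.1705×118.7 + 0.1194×153.3 + 0.1189×103.9 + 0.1594×67.3 + 0.1961×56.8 + 0.2355×26.1 = 78.9254 per 1,000.

2010–14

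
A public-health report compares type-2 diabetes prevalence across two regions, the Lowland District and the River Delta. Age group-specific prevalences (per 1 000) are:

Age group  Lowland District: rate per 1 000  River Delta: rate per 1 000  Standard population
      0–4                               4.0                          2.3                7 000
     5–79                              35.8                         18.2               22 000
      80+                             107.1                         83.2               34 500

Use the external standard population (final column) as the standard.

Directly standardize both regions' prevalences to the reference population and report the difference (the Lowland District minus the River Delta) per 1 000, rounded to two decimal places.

19.27

Standard total = 63 500; weights = 0.1102, 0.3465, 0.5433.
The Lowland District: 0.1102×4.0 + 0.3465×35.8 + 0.5433×107.1 = 71.0323 per 1 000.
The River Delta: 0.1102×2.3 + 0.3465×18.2 + 0.5433×83.2 = 51.7622 per 1 000.
Difference = 71.0323 − 51.7622 = 19.2701.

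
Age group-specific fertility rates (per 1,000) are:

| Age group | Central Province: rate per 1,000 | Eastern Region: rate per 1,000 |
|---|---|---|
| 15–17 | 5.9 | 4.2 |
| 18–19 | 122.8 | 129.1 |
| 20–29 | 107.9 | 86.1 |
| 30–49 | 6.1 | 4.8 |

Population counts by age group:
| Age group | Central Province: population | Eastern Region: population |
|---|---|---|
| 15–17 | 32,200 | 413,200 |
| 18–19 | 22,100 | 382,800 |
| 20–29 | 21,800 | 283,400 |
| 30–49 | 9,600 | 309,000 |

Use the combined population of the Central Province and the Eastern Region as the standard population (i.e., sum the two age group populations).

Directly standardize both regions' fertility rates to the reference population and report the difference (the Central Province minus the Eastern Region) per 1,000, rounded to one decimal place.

Combined standard total = 1,474,100; weights = 0.3022, 0.2747, 0.2070, 0.2161.
The Central Province: 0.3022×5.9 + 0.2747×122.8 + 0.2070×107.9 + 0.2161×6.1 = 59.1711 per 1,000.
The Eastern Region: 0.3022×4.2 + 0.2747×129.1 + 0.2070×86.1 + 0.2161×4.8 = 55.5934 per 1,000.
Difference = 59.1711 − 55.5934 = 3.5777.

3.6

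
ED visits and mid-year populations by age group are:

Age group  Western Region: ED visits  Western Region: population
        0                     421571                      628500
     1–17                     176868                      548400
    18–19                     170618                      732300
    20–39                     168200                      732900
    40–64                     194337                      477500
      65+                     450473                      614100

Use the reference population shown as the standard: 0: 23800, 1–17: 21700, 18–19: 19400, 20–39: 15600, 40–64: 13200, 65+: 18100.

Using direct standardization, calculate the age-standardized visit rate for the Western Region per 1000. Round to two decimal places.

444.65

Age-specific rates per 1000 for the Western Region: 670.757, 322.516, 232.989, 229.499, 406.988, 733.550.
Standard total = 111800; weights = 0.2129, 0.1941, 0.1735, 0.1395, 0.1181, 0.1619.
Standardized rate: 0.2129×670.757 + 0.1941×322.516 + 0.1735×232.989 + 0.1395×229.499 + 0.1181×406.988 + 0.1619×733.550 = 444.6540 per 1000.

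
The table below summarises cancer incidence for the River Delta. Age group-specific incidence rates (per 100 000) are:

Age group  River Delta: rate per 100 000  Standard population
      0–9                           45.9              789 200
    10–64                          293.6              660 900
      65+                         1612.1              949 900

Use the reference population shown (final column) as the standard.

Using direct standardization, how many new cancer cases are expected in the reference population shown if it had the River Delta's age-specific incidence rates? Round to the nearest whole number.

17616

Expected new cancer cases = Σ (standard pop × age-specific rate ÷ 100 000)
= 789 200×45.9/100 000 + 660 900×293.6/100 000 + 949 900×1612.1/100 000
= 362.24 + 1940.40 + 15313.34 = 17615.98.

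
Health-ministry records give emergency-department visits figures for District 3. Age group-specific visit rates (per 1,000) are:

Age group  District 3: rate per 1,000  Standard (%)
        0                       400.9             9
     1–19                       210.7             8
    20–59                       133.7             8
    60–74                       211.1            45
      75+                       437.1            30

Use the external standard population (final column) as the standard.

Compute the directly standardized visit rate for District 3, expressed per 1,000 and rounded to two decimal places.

Standard weights: 0.09, 0.08, 0.08, 0.45, 0.30.
Standardized rate: 0.0900×400.9 + 0.0800×210.7 + 0.0800×133.7 + 0.4500×211.1 + 0.3000×437.1 = 289.7580 per 1,000.

289.76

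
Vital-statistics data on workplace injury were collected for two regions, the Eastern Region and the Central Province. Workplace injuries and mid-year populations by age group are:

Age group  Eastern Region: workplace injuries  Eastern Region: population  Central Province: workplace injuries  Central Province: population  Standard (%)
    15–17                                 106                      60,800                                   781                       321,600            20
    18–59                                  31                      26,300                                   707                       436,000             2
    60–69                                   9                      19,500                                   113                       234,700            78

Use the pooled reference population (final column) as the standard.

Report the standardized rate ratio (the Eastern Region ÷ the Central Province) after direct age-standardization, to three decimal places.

0.819

Age-specific rates per 10,000 for the Eastern Region: 17.43, 11.79, 4.62.
For the Central Province: 24.28, 16.22, 4.81.
Standard weights: 0.20, 0.02, 0.78.
The Eastern Region: 0.2000×17.43 + 0.0200×11.79 + 0.7800×4.62 = 7.3226 per 10,000.
The Central Province: 0.2000×24.28 + 0.0200×16.22 + 0.7800×4.81 = 8.9367 per 10,000.
Ratio = 7.3226 ÷ 8.9367 = 0.81938.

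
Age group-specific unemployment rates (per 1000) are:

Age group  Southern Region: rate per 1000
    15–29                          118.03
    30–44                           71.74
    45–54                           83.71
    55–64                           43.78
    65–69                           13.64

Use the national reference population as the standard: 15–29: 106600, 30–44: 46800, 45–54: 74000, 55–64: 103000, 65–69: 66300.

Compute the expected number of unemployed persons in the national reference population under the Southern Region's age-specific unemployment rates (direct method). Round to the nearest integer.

Expected unemployed persons = Σ (standard pop × age-specific rate ÷ 1000)
= 106600×118.03/1000 + 46800×71.74/1000 + 74000×83.71/1000 + 103000×43.78/1000 + 66300×13.64/1000
= 12582.00 + 3357.43 + 6194.54 + 4509.34 + 904.33 = 27547.64.

27548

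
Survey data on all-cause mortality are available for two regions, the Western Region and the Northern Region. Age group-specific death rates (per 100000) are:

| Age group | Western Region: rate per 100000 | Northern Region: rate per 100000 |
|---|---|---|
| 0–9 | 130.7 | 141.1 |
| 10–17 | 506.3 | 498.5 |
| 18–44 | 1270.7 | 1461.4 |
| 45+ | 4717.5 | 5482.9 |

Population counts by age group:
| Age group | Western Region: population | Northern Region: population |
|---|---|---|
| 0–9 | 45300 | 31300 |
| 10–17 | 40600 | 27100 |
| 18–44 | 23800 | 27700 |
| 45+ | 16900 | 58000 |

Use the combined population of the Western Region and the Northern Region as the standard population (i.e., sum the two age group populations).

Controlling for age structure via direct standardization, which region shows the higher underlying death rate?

Northern Region

Combined standard total = 270700; weights = 0.2830, 0.2501, 0.1902, 0.2767.
The Western Region: 0.2830×130.7 + 0.2501×506.3 + 0.1902×1270.7 + 0.2767×4717.5 = 1710.6388 per 100000.
The Northern Region: 0.2830×141.1 + 0.2501×498.5 + 0.1902×1461.4 + 0.2767×5482.9 = 1959.6898 per 100000.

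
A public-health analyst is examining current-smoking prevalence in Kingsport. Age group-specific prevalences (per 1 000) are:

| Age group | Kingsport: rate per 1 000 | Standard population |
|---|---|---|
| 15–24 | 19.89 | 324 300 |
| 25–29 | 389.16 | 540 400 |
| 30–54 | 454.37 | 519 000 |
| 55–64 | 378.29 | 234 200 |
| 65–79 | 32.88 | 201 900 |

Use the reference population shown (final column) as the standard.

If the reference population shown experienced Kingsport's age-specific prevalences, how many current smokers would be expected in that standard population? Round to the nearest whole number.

547804

Expected current smokers = Σ (standard pop × age-specific rate ÷ 1 000)
= 324 300×19.89/1 000 + 540 400×389.16/1 000 + 519 000×454.37/1 000 + 234 200×378.29/1 000 + 201 900×32.88/1 000
= 6450.33 + 210302.06 + 235818.03 + 88595.52 + 6638.47 = 547804.41.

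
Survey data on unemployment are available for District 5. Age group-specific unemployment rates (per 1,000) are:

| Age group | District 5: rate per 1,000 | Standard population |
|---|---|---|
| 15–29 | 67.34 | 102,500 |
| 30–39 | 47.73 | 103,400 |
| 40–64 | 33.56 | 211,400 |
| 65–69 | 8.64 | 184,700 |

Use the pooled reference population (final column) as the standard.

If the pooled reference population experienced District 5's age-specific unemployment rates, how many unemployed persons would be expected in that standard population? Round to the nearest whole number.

Expected unemployed persons = Σ (standard pop × age-specific rate ÷ 1,000)
= 102,500×67.34/1,000 + 103,400×47.73/1,000 + 211,400×33.56/1,000 + 184,700×8.64/1,000
= 6902.35 + 4935.28 + 7094.58 + 1595.81 = 20528.02.

20528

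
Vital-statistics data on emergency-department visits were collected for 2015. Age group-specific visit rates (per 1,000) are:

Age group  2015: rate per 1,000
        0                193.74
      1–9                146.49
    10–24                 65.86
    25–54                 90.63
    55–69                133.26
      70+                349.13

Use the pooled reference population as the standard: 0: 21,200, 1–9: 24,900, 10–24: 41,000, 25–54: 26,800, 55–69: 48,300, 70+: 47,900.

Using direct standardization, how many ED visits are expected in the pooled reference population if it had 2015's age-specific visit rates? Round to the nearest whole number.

Expected ED visits = Σ (standard pop × age-specific rate ÷ 1,000)
= 21,200×193.74/1,000 + 24,900×146.49/1,000 + 41,000×65.86/1,000 + 26,800×90.63/1,000 + 48,300×133.26/1,000 + 47,900×349.13/1,000
= 4107.29 + 3647.60 + 2700.26 + 2428.88 + 6436.46 + 16723.33 = 36043.82.

36044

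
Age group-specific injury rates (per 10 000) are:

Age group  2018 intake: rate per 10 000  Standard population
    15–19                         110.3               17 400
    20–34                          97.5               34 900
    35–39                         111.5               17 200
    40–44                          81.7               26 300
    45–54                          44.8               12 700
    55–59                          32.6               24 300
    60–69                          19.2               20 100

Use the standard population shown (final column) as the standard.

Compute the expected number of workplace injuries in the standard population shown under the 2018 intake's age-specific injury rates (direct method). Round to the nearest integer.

Expected workplace injuries = Σ (standard pop × age-specific rate ÷ 10 000)
= 17 400×110.3/10 000 + 34 900×97.5/10 000 + 17 200×111.5/10 000 + 26 300×81.7/10 000 + 12 700×44.8/10 000 + 24 300×32.6/10 000 + 20 100×19.2/10 000
= 191.92 + 340.27 + 191.78 + 214.87 + 56.90 + 79.22 + 38.59 = 1113.55.

1114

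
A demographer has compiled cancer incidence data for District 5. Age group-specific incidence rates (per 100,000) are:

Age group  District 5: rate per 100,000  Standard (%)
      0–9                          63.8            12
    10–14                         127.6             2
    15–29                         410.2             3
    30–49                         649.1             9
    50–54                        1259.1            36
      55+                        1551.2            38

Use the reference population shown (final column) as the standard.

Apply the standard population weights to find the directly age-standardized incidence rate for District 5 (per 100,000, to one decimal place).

Standard weights: 0.12, 0.02, 0.03, 0.09, 0.36, 0.38.
Standardized rate: 0.1200×63.8 + 0.0200×127.6 + 0.0300×410.2 + 0.0900×649.1 + 0.3600×1259.1 + 0.3800×1551.2 = 1123.6650 per 100,000.

1123.7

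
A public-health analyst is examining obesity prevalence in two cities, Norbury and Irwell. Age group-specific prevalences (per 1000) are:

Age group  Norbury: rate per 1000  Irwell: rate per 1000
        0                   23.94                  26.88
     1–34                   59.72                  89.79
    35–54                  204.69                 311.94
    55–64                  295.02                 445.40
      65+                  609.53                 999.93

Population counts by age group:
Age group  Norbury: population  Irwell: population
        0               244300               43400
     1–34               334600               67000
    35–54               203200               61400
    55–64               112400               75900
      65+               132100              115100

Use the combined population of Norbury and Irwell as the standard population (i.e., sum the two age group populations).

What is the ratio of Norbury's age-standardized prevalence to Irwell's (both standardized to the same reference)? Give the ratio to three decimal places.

Combined standard total = 1389400; weights = 0.2071, 0.2890, 0.1904, 0.1355, 0.1779.
Norbury: 0.2071×23.94 + 0.2890×59.72 + 0.1904×204.69 + 0.1355×295.02 + 0.1779×609.53 = 209.6302 per 1000.
Irwell: 0.2071×26.88 + 0.2890×89.79 + 0.1904×311.94 + 0.1355×445.40 + 0.1779×999.93 = 329.1952 per 1000.
Ratio = 209.6302 ÷ 329.1952 = 0.63680.

0.637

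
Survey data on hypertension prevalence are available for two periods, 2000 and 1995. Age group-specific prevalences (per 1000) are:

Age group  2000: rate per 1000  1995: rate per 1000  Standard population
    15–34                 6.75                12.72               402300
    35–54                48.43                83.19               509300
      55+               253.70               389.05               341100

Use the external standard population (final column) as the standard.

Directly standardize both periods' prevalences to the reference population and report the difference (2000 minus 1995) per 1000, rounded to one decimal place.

-52.9

Standard total = 1252700; weights = 0.3211, 0.4066, 0.2723.
2000: 0.3211×6.75 + 0.4066×48.43 + 0.2723×253.70 = 90.9380 per 1000.
1995: 0.3211×12.72 + 0.4066×83.19 + 0.2723×389.05 = 143.8420 per 1000.
Difference = 90.9380 − 143.8420 = -52.9040.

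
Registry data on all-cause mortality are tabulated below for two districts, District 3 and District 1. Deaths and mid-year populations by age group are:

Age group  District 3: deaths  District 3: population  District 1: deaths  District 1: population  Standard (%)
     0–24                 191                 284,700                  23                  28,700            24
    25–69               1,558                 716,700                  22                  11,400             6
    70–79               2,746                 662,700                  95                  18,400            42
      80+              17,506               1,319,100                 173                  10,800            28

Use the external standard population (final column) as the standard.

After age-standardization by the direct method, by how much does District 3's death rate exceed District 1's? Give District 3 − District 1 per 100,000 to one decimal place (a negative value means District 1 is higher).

-121.4

Age-specific rates per 100,000 for District 3: 67.09, 217.39, 414.37, 1327.12.
For District 1: 80.14, 192.98, 516.30, 1601.85.
Standard weights: 0.24, 0.06, 0.42, 0.28.
District 3: 0.2400×67.09 + 0.0600×217.39 + 0.4200×414.37 + 0.2800×1327.12 = 574.7705 per 100,000.
District 1: 0.2400×80.14 + 0.0600×192.98 + 0.4200×516.30 + 0.2800×1601.85 = 696.1787 per 100,000.
Difference = 574.7705 − 696.1787 = -121.4082.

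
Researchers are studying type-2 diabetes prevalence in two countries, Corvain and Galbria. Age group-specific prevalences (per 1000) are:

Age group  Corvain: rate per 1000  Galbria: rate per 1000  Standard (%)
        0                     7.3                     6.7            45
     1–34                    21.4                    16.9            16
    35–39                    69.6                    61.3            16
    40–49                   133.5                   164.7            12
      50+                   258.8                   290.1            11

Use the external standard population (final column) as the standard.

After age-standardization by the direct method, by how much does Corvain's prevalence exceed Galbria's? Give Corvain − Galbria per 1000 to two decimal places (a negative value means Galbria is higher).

Standard weights: 0.45, 0.16, 0.16, 0.12, 0.11.
Corvain: 0.4500×7.3 + 0.1600×21.4 + 0.1600×69.6 + 0.1200×133.5 + 0.1100×258.8 = 62.3330 per 1000.
Galbria: 0.4500×6.7 + 0.1600×16.9 + 0.1600×61.3 + 0.1200×164.7 + 0.1100×290.1 = 67.2020 per 1000.
Difference = 62.3330 − 67.2020 = -4.8690.

-4.87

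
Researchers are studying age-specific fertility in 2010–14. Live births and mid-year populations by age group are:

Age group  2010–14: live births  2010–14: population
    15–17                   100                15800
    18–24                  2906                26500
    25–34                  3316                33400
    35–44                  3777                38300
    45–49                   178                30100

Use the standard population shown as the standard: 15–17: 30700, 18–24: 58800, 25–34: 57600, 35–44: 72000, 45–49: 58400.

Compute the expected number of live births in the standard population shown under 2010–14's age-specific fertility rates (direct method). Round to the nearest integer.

19807

Age-specific rates per 1000 for 2010–14: 6.329, 109.660, 99.281, 98.616, 5.914.
Expected live births = Σ (standard pop × age-specific rate ÷ 1000)
= 30700×6.329/1000 + 58800×109.660/1000 + 57600×99.281/1000 + 72000×98.616/1000 + 58400×5.914/1000
= 194.30 + 6448.03 + 5718.61 + 7100.37 + 345.36 = 19806.67.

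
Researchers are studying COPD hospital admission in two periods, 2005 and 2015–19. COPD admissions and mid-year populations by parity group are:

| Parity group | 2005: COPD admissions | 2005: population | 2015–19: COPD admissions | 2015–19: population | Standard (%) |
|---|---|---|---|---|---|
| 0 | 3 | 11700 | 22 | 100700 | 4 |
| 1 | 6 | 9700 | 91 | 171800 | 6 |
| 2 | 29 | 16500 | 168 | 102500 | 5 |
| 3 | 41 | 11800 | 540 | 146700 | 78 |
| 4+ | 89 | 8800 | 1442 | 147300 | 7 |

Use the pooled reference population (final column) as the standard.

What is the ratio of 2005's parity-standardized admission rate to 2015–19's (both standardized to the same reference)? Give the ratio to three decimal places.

0.966

Parity-specific rates per 10000 for 2005: 2.56, 6.19, 17.58, 34.75, 101.14.
For 2015–19: 2.18, 5.30, 16.39, 36.81, 97.90.
Standard weights: 0.04, 0.06, 0.05, 0.78, 0.07.
2005: 0.0400×2.56 + 0.0600×6.19 + 0.0500×17.58 + 0.7800×34.75 + 0.0700×101.14 = 35.5337 per 10000.
2015–19: 0.0400×2.18 + 0.0600×5.30 + 0.0500×16.39 + 0.7800×36.81 + 0.0700×97.90 = 36.7890 per 10000.
Ratio = 35.5337 ÷ 36.7890 = 0.96588.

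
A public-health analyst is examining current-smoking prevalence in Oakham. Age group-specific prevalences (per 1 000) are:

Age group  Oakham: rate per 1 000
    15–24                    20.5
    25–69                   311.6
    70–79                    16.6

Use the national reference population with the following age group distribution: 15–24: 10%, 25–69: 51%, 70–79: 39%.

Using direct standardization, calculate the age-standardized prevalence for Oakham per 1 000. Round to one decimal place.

167.4

Standard weights: 0.10, 0.51, 0.39.
Standardized rate: 0.1000×20.5 + 0.5100×311.6 + 0.3900×16.6 = 167.4400 per 1 000.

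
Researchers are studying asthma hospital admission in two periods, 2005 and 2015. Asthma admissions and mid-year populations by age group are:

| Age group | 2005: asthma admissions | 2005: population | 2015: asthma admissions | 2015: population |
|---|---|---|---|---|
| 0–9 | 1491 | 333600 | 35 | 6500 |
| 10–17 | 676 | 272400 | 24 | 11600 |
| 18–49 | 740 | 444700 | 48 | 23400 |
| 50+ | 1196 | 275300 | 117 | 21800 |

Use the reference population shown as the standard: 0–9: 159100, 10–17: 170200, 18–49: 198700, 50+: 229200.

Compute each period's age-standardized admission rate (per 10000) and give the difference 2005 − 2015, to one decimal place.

-5.1

Age-specific rates per 10000 for 2005: 44.69, 24.82, 16.64, 43.44.
For 2015: 53.85, 20.69, 20.51, 53.67.
Standard total = 757200; weights = 0.2101, 0.2248, 0.2624, 0.3027.
2005: 0.2101×44.69 + 0.2248×24.82 + 0.2624×16.64 + 0.3027×43.44 = 32.4859 per 10000.
2015: 0.2101×53.85 + 0.2248×20.69 + 0.2624×20.51 + 0.3027×53.67 = 37.5928 per 10000.
Difference = 32.4859 − 37.5928 = -5.1069.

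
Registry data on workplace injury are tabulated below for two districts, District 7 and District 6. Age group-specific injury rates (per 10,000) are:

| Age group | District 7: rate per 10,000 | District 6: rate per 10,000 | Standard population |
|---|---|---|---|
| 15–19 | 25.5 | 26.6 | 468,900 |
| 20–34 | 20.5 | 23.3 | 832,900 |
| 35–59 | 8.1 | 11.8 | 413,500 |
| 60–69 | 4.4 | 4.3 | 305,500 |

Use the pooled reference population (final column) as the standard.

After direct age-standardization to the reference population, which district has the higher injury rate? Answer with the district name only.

Standard total = 2,020,800; weights = 0.2320, 0.4122, 0.2046, 0.1512.
District 7: 0.2320×25.5 + 0.4122×20.5 + 0.2046×8.1 + 0.1512×4.4 = 16.6889 per 10,000.
District 6: 0.2320×26.6 + 0.4122×23.3 + 0.2046×11.8 + 0.1512×4.3 = 18.8402 per 10,000.

District 6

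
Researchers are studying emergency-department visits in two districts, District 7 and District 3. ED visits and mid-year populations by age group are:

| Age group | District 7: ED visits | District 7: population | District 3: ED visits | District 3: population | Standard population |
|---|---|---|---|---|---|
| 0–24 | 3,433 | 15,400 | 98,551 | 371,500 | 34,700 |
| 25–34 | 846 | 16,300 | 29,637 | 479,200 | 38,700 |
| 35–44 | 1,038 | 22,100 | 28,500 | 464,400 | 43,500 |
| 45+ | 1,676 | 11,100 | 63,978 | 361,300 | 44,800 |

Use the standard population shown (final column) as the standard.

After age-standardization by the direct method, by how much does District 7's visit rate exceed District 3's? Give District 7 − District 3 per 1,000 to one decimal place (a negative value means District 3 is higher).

Age-specific rates per 1,000 for District 7: 222.922, 51.902, 46.968, 150.991.
For District 3: 265.279, 61.847, 61.370, 177.077.
Standard total = 161,700; weights = 0.2146, 0.2393, 0.2690, 0.2771.
District 7: 0.2146×222.922 + 0.2393×51.902 + 0.2690×46.968 + 0.2771×150.991 = 114.7280 per 1,000.
District 3: 0.2146×265.279 + 0.2393×61.847 + 0.2690×61.370 + 0.2771×177.077 = 137.2992 per 1,000.
Difference = 114.7280 − 137.2992 = -22.5712.

-22.6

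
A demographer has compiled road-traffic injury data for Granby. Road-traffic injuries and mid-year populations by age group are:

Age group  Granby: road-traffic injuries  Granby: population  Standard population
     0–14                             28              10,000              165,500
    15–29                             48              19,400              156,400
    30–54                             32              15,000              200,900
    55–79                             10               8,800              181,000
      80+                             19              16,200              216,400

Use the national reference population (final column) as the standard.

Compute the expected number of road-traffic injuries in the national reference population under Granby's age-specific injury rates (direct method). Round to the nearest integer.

Age-specific rates per 100,000 for Granby: 280.00, 247.42, 213.33, 113.64, 117.28.
Expected road-traffic injuries = Σ (standard pop × age-specific rate ÷ 100,000)
= 165,500×280.00/100,000 + 156,400×247.42/100,000 + 200,900×213.33/100,000 + 181,000×113.64/100,000 + 216,400×117.28/100,000
= 463.40 + 386.97 + 428.59 + 205.68 + 253.80 = 1738.44.

1738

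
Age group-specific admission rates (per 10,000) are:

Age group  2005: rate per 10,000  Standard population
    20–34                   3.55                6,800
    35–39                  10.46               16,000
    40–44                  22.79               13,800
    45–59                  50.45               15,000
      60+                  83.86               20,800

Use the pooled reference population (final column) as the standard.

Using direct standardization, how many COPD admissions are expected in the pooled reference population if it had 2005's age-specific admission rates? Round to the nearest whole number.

Expected COPD admissions = Σ (standard pop × age-specific rate ÷ 10,000)
= 6,800×3.55/10,000 + 16,000×10.46/10,000 + 13,800×22.79/10,000 + 15,000×50.45/10,000 + 20,800×83.86/10,000
= 2.41 + 16.74 + 31.45 + 75.67 + 174.43 = 300.70.

301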